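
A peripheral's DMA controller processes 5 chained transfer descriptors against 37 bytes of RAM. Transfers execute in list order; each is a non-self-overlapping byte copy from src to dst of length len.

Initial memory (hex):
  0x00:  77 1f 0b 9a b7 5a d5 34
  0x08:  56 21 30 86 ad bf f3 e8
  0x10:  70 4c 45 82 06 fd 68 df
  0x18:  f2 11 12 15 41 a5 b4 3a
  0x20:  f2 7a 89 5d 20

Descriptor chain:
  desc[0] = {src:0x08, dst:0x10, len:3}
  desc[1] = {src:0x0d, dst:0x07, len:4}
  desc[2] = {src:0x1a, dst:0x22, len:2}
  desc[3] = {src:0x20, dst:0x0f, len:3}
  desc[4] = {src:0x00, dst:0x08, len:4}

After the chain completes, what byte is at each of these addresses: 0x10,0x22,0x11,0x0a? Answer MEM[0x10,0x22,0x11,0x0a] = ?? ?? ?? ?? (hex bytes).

MEM[0x10,0x22,0x11,0x0a] = 7a 12 12 0b

D0: mem[0x10..0x12] <- [56 21 30]
D1: mem[0x07..0x0a] <- [bf f3 e8 56]
D2: mem[0x22..0x23] <- [12 15]
D3: mem[0x0f..0x11] <- [f2 7a 12]
D4: mem[0x08..0x0b] <- [77 1f 0b 9a]
query mem[0x10]=0x7a, mem[0x22]=0x12, mem[0x11]=0x12, mem[0x0a]=0x0b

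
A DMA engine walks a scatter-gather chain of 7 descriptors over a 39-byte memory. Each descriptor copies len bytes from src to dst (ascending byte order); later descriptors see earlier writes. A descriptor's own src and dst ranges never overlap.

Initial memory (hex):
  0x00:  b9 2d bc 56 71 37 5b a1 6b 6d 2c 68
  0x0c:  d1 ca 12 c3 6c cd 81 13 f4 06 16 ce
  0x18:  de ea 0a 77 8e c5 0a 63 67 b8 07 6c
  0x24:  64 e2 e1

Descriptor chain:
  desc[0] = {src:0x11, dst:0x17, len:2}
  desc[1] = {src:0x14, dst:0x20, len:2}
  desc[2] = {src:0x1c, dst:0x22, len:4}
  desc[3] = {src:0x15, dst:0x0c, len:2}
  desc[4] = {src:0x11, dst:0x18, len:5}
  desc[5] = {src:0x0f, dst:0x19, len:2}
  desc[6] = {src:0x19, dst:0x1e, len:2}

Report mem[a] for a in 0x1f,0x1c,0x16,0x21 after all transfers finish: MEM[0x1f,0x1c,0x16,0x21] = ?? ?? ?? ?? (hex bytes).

MEM[0x1f,0x1c,0x16,0x21] = 6c 06 16 06

D0: mem[0x17..0x18] <- [cd 81]
D1: mem[0x20..0x21] <- [f4 06]
D2: mem[0x22..0x25] <- [8e c5 0a 63]
D3: mem[0x0c..0x0d] <- [06 16]
D4: mem[0x18..0x1c] <- [cd 81 13 f4 06]
D5: mem[0x19..0x1a] <- [c3 6c]
D6: mem[0x1e..0x1f] <- [c3 6c]
query mem[0x1f]=0x6c, mem[0x1c]=0x06, mem[0x16]=0x16, mem[0x21]=0x06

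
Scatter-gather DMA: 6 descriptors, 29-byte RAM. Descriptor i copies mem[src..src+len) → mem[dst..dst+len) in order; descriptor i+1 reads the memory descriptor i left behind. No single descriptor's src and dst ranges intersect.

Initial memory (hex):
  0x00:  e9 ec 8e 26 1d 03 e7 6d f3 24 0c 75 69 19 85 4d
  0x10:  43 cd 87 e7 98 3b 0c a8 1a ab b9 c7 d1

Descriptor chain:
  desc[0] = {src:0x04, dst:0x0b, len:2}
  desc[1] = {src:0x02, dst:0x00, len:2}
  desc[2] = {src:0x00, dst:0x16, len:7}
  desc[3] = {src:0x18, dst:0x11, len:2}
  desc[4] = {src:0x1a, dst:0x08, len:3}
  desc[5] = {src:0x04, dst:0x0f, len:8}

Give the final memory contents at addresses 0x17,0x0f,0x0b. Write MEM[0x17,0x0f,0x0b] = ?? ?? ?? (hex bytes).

MEM[0x17,0x0f,0x0b] = 26 1d 1d

  after D0: wrote 2B at 0x0b = 1d03
  after D1: wrote 2B at 0x00 = 8e26
  after D2: wrote 7B at 0x16 = 8e268e261d03e7
  after D3: wrote 2B at 0x11 = 8e26
  after D4: wrote 3B at 0x08 = 1d03e7
  after D5: wrote 8B at 0x0f = 1d03e76d1d03e71d
query mem[0x17]=0x26, mem[0x0f]=0x1d, mem[0x0b]=0x1d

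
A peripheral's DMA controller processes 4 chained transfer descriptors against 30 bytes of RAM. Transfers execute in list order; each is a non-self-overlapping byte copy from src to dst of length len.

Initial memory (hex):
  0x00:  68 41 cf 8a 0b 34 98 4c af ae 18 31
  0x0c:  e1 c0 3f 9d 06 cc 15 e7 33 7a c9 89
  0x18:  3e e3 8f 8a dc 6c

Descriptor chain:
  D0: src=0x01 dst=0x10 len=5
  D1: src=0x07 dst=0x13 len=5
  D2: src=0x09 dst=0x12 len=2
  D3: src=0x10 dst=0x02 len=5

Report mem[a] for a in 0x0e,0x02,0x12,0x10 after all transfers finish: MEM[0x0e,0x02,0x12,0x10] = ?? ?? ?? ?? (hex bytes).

MEM[0x0e,0x02,0x12,0x10] = 3f 41 ae 41

[0] 0x01->0x10 len=5 : 41 cf 8a 0b 34
[1] 0x07->0x13 len=5 : 4c af ae 18 31
[2] 0x09->0x12 len=2 : ae 18
[3] 0x10->0x02 len=5 : 41 cf ae 18 af
query mem[0x0e]=0x3f, mem[0x02]=0x41, mem[0x12]=0xae, mem[0x10]=0x41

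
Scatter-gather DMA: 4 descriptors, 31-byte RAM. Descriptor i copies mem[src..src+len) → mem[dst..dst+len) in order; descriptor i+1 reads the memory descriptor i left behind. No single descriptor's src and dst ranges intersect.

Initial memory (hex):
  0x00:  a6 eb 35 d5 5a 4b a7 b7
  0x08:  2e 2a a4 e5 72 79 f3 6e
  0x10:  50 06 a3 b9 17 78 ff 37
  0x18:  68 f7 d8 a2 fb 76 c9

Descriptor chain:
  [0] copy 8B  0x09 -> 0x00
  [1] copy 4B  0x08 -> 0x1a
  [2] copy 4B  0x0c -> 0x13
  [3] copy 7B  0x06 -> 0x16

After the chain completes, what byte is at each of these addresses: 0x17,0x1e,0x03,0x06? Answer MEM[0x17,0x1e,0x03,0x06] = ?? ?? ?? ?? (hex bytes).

MEM[0x17,0x1e,0x03,0x06] = 50 c9 72 6e

[0] 0x09->0x00 len=8 : 2a a4 e5 72 79 f3 6e 50
[1] 0x08->0x1a len=4 : 2e 2a a4 e5
[2] 0x0c->0x13 len=4 : 72 79 f3 6e
[3] 0x06->0x16 len=7 : 6e 50 2e 2a a4 e5 72
query mem[0x17]=0x50, mem[0x1e]=0xc9, mem[0x03]=0x72, mem[0x06]=0x6e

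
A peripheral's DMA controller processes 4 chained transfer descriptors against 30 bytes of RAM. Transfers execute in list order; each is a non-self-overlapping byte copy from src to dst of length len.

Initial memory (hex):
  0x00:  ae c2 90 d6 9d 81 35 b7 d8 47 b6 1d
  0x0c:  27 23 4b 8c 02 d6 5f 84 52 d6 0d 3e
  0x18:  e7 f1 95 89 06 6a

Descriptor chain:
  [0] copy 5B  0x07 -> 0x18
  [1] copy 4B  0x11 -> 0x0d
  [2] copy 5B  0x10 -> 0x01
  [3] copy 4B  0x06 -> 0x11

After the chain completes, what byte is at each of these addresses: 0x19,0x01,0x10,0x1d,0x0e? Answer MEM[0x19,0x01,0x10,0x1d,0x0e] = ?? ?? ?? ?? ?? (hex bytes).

MEM[0x19,0x01,0x10,0x1d,0x0e] = d8 52 52 6a 5f

  after D0: wrote 5B at 0x18 = b7d847b61d
  after D1: wrote 4B at 0x0d = d65f8452
  after D2: wrote 5B at 0x01 = 52d65f8452
  after D3: wrote 4B at 0x11 = 35b7d847
query mem[0x19]=0xd8, mem[0x01]=0x52, mem[0x10]=0x52, mem[0x1d]=0x6a, mem[0x0e]=0x5f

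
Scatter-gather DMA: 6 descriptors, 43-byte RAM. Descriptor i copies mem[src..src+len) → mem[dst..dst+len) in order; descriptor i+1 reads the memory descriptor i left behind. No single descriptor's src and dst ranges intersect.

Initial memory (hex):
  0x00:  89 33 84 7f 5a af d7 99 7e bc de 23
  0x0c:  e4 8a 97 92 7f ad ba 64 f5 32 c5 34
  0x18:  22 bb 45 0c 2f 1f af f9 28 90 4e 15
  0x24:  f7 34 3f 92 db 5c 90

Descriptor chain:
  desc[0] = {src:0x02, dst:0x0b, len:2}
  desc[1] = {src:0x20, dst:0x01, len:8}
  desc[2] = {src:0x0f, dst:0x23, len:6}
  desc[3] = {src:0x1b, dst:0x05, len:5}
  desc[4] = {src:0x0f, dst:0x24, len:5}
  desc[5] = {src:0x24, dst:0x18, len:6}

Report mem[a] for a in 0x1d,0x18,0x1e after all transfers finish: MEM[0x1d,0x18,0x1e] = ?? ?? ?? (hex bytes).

[0] 0x02->0x0b len=2 : 84 7f
[1] 0x20->0x01 len=8 : 28 90 4e 15 f7 34 3f 92
[2] 0x0f->0x23 len=6 : 92 7f ad ba 64 f5
[3] 0x1b->0x05 len=5 : 0c 2f 1f af f9
[4] 0x0f->0x24 len=5 : 92 7f ad ba 64
[5] 0x24->0x18 len=6 : 92 7f ad ba 64 5c
query mem[0x1d]=0x5c, mem[0x18]=0x92, mem[0x1e]=0xaf

MEM[0x1d,0x18,0x1e] = 5c 92 af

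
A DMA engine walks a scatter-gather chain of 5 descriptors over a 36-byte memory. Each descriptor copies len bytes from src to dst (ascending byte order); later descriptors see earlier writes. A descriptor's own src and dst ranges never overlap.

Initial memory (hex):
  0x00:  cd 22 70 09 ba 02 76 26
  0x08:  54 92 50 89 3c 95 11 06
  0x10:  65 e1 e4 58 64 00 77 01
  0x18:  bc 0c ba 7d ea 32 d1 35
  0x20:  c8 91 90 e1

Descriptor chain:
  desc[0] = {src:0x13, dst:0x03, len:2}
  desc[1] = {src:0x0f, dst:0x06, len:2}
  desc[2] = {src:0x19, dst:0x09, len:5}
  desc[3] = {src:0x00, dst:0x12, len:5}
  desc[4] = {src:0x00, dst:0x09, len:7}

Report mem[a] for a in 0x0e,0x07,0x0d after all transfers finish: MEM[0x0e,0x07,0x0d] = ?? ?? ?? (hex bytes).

#0 dst[0x03+2] := {0x58,0x64}
#1 dst[0x06+2] := {0x06,0x65}
#2 dst[0x09+5] := {0x0c,0xba,0x7d,0xea,0x32}
#3 dst[0x12+5] := {0xcd,0x22,0x70,0x58,0x64}
#4 dst[0x09+7] := {0xcd,0x22,0x70,0x58,0x64,0x02,0x06}
query mem[0x0e]=0x02, mem[0x07]=0x65, mem[0x0d]=0x64

MEM[0x0e,0x07,0x0d] = 02 65 64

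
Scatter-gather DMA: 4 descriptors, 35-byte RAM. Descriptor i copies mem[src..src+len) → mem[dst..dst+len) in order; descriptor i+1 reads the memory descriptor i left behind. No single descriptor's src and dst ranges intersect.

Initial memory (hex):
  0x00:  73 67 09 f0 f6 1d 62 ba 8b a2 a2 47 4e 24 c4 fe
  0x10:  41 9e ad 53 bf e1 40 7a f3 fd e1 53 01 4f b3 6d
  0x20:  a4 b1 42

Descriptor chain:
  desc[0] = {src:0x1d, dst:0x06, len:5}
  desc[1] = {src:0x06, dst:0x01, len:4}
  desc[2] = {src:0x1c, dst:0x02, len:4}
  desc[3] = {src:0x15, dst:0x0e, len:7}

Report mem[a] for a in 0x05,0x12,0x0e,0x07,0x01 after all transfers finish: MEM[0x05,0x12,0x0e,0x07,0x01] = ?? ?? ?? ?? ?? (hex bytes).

#0 dst[0x06+5] := {0x4f,0xb3,0x6d,0xa4,0xb1}
#1 dst[0x01+4] := {0x4f,0xb3,0x6d,0xa4}
#2 dst[0x02+4] := {0x01,0x4f,0xb3,0x6d}
#3 dst[0x0e+7] := {0xe1,0x40,0x7a,0xf3,0xfd,0xe1,0x53}
query mem[0x05]=0x6d, mem[0x12]=0xfd, mem[0x0e]=0xe1, mem[0x07]=0xb3, mem[0x01]=0x4f

MEM[0x05,0x12,0x0e,0x07,0x01] = 6d fd e1 b3 4f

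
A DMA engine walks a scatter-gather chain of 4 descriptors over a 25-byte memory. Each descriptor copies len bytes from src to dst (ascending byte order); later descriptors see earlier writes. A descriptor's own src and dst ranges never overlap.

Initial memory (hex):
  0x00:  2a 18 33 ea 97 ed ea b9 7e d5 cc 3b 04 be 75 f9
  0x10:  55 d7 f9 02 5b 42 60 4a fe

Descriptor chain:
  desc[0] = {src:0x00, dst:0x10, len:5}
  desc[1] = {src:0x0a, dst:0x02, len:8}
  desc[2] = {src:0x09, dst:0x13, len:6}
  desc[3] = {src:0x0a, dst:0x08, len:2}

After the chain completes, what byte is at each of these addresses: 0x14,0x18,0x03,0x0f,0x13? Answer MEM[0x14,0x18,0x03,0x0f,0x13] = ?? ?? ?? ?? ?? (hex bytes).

MEM[0x14,0x18,0x03,0x0f,0x13] = cc 75 3b f9 18

#0 dst[0x10+5] := {0x2a,0x18,0x33,0xea,0x97}
#1 dst[0x02+8] := {0xcc,0x3b,0x04,0xbe,0x75,0xf9,0x2a,0x18}
#2 dst[0x13+6] := {0x18,0xcc,0x3b,0x04,0xbe,0x75}
#3 dst[0x08+2] := {0xcc,0x3b}
query mem[0x14]=0xcc, mem[0x18]=0x75, mem[0x03]=0x3b, mem[0x0f]=0xf9, mem[0x13]=0x18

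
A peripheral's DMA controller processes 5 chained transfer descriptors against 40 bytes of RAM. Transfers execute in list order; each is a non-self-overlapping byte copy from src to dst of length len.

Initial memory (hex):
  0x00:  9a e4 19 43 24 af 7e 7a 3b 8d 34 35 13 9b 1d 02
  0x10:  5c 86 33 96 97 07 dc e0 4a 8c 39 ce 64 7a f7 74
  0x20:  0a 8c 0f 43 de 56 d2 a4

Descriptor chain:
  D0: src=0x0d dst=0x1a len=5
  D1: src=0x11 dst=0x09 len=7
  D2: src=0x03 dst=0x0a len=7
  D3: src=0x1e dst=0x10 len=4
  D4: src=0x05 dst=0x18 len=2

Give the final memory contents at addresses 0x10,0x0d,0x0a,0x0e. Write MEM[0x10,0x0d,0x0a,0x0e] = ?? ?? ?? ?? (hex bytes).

[0] 0x0d->0x1a len=5 : 9b 1d 02 5c 86
[1] 0x11->0x09 len=7 : 86 33 96 97 07 dc e0
[2] 0x03->0x0a len=7 : 43 24 af 7e 7a 3b 86
[3] 0x1e->0x10 len=4 : 86 74 0a 8c
[4] 0x05->0x18 len=2 : af 7e
query mem[0x10]=0x86, mem[0x0d]=0x7e, mem[0x0a]=0x43, mem[0x0e]=0x7a

MEM[0x10,0x0d,0x0a,0x0e] = 86 7e 43 7a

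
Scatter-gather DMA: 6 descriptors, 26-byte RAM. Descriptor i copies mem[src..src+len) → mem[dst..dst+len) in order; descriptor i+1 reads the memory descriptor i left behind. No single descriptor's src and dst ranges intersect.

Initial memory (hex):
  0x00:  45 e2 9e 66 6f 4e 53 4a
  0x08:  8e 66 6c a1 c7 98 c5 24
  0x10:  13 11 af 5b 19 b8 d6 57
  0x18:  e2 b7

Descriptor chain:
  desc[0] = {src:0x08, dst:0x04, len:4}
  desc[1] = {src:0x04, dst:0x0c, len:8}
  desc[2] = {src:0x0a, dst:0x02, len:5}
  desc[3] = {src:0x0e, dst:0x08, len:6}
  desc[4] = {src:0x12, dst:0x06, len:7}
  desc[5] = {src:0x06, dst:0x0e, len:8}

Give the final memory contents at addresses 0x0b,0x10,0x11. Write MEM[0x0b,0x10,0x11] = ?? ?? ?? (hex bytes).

D0: mem[0x04..0x07] <- [8e 66 6c a1]
D1: mem[0x0c..0x13] <- [8e 66 6c a1 8e 66 6c a1]
D2: mem[0x02..0x06] <- [6c a1 8e 66 6c]
D3: mem[0x08..0x0d] <- [6c a1 8e 66 6c a1]
D4: mem[0x06..0x0c] <- [6c a1 19 b8 d6 57 e2]
D5: mem[0x0e..0x15] <- [6c a1 19 b8 d6 57 e2 a1]
query mem[0x0b]=0x57, mem[0x10]=0x19, mem[0x11]=0xb8

MEM[0x0b,0x10,0x11] = 57 19 b8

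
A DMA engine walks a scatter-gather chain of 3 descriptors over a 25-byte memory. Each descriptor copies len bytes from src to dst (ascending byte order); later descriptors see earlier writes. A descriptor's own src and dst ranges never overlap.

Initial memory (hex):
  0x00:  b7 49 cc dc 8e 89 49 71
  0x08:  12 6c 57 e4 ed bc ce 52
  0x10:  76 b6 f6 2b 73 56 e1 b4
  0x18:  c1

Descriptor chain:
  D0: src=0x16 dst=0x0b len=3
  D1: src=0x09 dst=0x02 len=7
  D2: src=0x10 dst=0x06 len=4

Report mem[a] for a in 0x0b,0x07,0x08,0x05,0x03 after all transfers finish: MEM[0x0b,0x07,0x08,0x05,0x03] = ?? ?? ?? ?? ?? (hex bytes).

[0] 0x16->0x0b len=3 : e1 b4 c1
[1] 0x09->0x02 len=7 : 6c 57 e1 b4 c1 ce 52
[2] 0x10->0x06 len=4 : 76 b6 f6 2b
query mem[0x0b]=0xe1, mem[0x07]=0xb6, mem[0x08]=0xf6, mem[0x05]=0xb4, mem[0x03]=0x57

MEM[0x0b,0x07,0x08,0x05,0x03] = e1 b6 f6 b4 57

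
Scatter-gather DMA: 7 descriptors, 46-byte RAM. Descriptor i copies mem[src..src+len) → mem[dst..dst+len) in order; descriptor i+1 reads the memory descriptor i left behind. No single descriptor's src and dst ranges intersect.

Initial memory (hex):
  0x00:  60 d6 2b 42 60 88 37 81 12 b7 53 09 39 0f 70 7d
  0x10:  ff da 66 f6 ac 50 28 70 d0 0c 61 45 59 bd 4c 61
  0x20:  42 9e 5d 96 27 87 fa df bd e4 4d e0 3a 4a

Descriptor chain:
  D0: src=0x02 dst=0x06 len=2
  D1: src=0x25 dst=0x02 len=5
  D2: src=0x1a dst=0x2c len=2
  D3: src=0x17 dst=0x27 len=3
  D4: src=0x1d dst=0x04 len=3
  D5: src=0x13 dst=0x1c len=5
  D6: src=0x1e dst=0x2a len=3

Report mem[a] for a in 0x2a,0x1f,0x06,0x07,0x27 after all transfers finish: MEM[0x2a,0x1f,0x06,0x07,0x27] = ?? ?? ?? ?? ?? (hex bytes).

  after D0: wrote 2B at 0x06 = 2b42
  after D1: wrote 5B at 0x02 = 87fadfbde4
  after D2: wrote 2B at 0x2c = 6145
  after D3: wrote 3B at 0x27 = 70d00c
  after D4: wrote 3B at 0x04 = bd4c61
  after D5: wrote 5B at 0x1c = f6ac502870
  after D6: wrote 3B at 0x2a = 502870
query mem[0x2a]=0x50, mem[0x1f]=0x28, mem[0x06]=0x61, mem[0x07]=0x42, mem[0x27]=0x70

MEM[0x2a,0x1f,0x06,0x07,0x27] = 50 28 61 42 70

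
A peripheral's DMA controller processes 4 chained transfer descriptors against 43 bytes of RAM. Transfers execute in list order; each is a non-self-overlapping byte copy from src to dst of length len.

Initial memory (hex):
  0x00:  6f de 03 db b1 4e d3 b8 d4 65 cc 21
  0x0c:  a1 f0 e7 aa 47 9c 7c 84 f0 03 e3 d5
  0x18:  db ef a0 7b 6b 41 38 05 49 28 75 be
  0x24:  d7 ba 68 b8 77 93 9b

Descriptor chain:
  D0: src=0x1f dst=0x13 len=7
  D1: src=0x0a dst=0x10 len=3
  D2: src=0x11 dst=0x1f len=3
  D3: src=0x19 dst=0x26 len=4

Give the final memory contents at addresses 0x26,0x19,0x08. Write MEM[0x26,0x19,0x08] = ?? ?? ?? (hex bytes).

  after D0: wrote 7B at 0x13 = 05492875bed7ba
  after D1: wrote 3B at 0x10 = cc21a1
  after D2: wrote 3B at 0x1f = 21a105
  after D3: wrote 4B at 0x26 = baa07b6b
query mem[0x26]=0xba, mem[0x19]=0xba, mem[0x08]=0xd4

MEM[0x26,0x19,0x08] = ba ba d4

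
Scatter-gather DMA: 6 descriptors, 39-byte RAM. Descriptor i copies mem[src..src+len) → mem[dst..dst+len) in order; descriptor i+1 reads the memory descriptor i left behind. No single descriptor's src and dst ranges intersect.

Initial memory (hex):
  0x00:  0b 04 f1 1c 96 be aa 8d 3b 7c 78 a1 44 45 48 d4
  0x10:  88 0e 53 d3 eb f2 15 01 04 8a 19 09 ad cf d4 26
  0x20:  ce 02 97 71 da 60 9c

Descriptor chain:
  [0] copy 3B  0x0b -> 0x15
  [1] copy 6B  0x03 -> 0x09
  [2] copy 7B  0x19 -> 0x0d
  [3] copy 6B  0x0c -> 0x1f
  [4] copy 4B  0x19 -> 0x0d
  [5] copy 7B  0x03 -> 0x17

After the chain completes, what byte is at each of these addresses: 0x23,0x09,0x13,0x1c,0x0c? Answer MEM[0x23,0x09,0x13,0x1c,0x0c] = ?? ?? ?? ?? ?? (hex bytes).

MEM[0x23,0x09,0x13,0x1c,0x0c] = ad 1c 26 3b aa

  after D0: wrote 3B at 0x15 = a14445
  after D1: wrote 6B at 0x09 = 1c96beaa8d3b
  after D2: wrote 7B at 0x0d = 8a1909adcfd426
  after D3: wrote 6B at 0x1f = aa8a1909adcf
  after D4: wrote 4B at 0x0d = 8a1909ad
  after D5: wrote 7B at 0x17 = 1c96beaa8d3b1c
query mem[0x23]=0xad, mem[0x09]=0x1c, mem[0x13]=0x26, mem[0x1c]=0x3b, mem[0x0c]=0xaa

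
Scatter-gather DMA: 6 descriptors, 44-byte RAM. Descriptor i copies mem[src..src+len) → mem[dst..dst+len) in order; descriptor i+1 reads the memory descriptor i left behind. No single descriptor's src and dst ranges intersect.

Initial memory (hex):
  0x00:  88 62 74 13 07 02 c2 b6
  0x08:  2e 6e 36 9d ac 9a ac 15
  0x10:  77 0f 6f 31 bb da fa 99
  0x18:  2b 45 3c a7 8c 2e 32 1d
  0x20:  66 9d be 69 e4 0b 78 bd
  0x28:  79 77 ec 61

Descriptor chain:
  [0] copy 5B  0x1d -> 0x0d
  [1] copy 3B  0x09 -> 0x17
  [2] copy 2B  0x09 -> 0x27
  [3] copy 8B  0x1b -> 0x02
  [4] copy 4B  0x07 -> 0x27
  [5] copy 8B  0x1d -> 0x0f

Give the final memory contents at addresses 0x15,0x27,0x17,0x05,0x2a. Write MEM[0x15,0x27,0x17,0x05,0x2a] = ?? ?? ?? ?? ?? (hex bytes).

MEM[0x15,0x27,0x17,0x05,0x2a] = 69 66 6e 32 36

  after D0: wrote 5B at 0x0d = 2e321d669d
  after D1: wrote 3B at 0x17 = 6e369d
  after D2: wrote 2B at 0x27 = 6e36
  after D3: wrote 8B at 0x02 = a78c2e321d669dbe
  after D4: wrote 4B at 0x27 = 669dbe36
  after D5: wrote 8B at 0x0f = 2e321d669dbe69e4
query mem[0x15]=0x69, mem[0x27]=0x66, mem[0x17]=0x6e, mem[0x05]=0x32, mem[0x2a]=0x36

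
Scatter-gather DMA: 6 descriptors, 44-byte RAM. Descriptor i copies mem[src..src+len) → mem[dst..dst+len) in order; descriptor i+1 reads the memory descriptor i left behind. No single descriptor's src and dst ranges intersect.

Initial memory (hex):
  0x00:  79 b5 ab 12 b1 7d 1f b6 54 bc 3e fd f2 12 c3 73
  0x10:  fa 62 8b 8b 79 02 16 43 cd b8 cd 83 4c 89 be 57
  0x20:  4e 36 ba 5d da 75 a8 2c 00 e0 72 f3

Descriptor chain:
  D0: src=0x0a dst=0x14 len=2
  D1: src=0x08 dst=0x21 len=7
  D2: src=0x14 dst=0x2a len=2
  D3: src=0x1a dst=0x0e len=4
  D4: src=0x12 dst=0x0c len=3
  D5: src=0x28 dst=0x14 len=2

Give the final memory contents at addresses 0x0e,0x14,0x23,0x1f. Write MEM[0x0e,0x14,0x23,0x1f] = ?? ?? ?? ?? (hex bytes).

#0 dst[0x14+2] := {0x3e,0xfd}
#1 dst[0x21+7] := {0x54,0xbc,0x3e,0xfd,0xf2,0x12,0xc3}
#2 dst[0x2a+2] := {0x3e,0xfd}
#3 dst[0x0e+4] := {0xcd,0x83,0x4c,0x89}
#4 dst[0x0c+3] := {0x8b,0x8b,0x3e}
#5 dst[0x14+2] := {0x00,0xe0}
query mem[0x0e]=0x3e, mem[0x14]=0x00, mem[0x23]=0x3e, mem[0x1f]=0x57

MEM[0x0e,0x14,0x23,0x1f] = 3e 00 3e 57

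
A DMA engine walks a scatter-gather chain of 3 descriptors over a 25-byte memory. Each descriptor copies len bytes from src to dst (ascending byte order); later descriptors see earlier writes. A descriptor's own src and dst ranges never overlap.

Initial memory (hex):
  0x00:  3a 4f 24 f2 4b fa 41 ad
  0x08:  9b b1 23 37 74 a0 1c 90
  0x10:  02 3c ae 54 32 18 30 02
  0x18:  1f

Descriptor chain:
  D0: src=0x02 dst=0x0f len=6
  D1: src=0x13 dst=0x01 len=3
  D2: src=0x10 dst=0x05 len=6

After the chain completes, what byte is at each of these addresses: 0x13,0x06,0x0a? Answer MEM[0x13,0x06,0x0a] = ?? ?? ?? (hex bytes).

MEM[0x13,0x06,0x0a] = 41 4b 18

  after D0: wrote 6B at 0x0f = 24f24bfa41ad
  after D1: wrote 3B at 0x01 = 41ad18
  after D2: wrote 6B at 0x05 = f24bfa41ad18
query mem[0x13]=0x41, mem[0x06]=0x4b, mem[0x0a]=0x18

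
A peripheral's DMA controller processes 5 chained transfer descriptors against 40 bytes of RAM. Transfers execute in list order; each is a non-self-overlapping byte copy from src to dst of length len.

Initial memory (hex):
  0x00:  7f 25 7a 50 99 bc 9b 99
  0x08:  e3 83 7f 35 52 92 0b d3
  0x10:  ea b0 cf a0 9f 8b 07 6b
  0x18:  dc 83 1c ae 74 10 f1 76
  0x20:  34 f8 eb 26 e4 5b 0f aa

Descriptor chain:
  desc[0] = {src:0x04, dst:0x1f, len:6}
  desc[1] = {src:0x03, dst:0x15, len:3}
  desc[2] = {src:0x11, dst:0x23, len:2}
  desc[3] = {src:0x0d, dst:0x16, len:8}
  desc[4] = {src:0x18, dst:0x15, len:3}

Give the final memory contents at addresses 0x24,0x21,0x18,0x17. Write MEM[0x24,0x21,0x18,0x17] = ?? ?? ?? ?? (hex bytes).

MEM[0x24,0x21,0x18,0x17] = cf 9b d3 b0

D0: mem[0x1f..0x24] <- [99 bc 9b 99 e3 83]
D1: mem[0x15..0x17] <- [50 99 bc]
D2: mem[0x23..0x24] <- [b0 cf]
D3: mem[0x16..0x1d] <- [92 0b d3 ea b0 cf a0 9f]
D4: mem[0x15..0x17] <- [d3 ea b0]
query mem[0x24]=0xcf, mem[0x21]=0x9b, mem[0x18]=0xd3, mem[0x17]=0xb0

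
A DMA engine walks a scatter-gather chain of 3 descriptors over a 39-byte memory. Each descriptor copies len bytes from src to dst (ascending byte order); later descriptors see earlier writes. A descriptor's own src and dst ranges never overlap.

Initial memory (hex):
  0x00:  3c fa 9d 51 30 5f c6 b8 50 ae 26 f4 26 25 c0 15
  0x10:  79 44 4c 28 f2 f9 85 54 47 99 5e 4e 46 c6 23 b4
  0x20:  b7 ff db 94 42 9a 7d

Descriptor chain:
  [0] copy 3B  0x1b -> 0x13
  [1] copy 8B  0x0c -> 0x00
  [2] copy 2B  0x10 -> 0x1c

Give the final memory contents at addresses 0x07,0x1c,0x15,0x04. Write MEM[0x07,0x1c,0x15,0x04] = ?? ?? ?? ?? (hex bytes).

MEM[0x07,0x1c,0x15,0x04] = 4e 79 c6 79

#0 dst[0x13+3] := {0x4e,0x46,0xc6}
#1 dst[0x00+8] := {0x26,0x25,0xc0,0x15,0x79,0x44,0x4c,0x4e}
#2 dst[0x1c+2] := {0x79,0x44}
query mem[0x07]=0x4e, mem[0x1c]=0x79, mem[0x15]=0xc6, mem[0x04]=0x79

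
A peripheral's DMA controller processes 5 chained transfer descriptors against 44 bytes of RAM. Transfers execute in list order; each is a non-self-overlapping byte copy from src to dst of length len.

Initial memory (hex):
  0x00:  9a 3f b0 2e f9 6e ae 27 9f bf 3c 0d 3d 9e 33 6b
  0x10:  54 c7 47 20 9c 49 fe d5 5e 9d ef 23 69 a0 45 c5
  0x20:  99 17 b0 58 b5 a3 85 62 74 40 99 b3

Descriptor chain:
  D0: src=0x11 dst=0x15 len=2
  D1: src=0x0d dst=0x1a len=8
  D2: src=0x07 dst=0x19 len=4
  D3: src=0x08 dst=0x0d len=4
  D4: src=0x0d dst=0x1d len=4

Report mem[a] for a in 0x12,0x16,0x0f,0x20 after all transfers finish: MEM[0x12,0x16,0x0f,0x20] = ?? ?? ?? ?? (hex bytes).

#0 dst[0x15+2] := {0xc7,0x47}
#1 dst[0x1a+8] := {0x9e,0x33,0x6b,0x54,0xc7,0x47,0x20,0x9c}
#2 dst[0x19+4] := {0x27,0x9f,0xbf,0x3c}
#3 dst[0x0d+4] := {0x9f,0xbf,0x3c,0x0d}
#4 dst[0x1d+4] := {0x9f,0xbf,0x3c,0x0d}
query mem[0x12]=0x47, mem[0x16]=0x47, mem[0x0f]=0x3c, mem[0x20]=0x0d

MEM[0x12,0x16,0x0f,0x20] = 47 47 3c 0d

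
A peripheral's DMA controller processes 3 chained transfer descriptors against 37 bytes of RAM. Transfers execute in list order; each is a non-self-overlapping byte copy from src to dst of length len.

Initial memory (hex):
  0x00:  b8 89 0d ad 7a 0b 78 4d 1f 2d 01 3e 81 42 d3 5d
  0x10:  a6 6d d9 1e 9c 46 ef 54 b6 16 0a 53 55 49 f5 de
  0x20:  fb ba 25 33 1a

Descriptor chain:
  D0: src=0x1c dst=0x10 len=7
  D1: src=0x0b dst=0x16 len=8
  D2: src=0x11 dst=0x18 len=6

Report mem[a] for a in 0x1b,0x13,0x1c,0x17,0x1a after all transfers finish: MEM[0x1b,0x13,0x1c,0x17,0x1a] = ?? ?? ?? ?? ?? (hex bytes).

MEM[0x1b,0x13,0x1c,0x17,0x1a] = fb de ba 81 de

  after D0: wrote 7B at 0x10 = 5549f5defbba25
  after D1: wrote 8B at 0x16 = 3e8142d35d5549f5
  after D2: wrote 6B at 0x18 = 49f5defbba3e
query mem[0x1b]=0xfb, mem[0x13]=0xde, mem[0x1c]=0xba, mem[0x17]=0x81, mem[0x1a]=0xde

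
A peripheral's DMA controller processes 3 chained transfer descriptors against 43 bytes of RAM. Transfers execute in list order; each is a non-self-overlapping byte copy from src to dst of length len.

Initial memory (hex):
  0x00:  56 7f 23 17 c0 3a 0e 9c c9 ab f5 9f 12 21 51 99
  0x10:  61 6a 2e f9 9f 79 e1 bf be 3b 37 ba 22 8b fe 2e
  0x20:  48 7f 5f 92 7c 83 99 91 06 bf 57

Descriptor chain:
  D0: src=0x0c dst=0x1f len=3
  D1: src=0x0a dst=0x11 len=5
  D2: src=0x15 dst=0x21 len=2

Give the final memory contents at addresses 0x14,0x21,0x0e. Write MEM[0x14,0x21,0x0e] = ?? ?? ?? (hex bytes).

D0: mem[0x1f..0x21] <- [12 21 51]
D1: mem[0x11..0x15] <- [f5 9f 12 21 51]
D2: mem[0x21..0x22] <- [51 e1]
query mem[0x14]=0x21, mem[0x21]=0x51, mem[0x0e]=0x51

MEM[0x14,0x21,0x0e] = 21 51 51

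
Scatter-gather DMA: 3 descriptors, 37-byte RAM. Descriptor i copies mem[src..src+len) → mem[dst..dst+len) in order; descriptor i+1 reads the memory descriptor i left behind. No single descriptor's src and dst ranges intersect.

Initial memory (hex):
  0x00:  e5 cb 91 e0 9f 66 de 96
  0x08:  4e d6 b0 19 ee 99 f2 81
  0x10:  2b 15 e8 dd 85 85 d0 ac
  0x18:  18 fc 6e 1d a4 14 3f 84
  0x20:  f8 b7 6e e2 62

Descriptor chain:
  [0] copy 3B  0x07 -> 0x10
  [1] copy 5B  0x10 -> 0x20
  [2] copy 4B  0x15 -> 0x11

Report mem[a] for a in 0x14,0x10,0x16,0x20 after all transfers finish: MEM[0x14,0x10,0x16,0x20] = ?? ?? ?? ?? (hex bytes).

MEM[0x14,0x10,0x16,0x20] = 18 96 d0 96

D0: mem[0x10..0x12] <- [96 4e d6]
D1: mem[0x20..0x24] <- [96 4e d6 dd 85]
D2: mem[0x11..0x14] <- [85 d0 ac 18]
query mem[0x14]=0x18, mem[0x10]=0x96, mem[0x16]=0xd0, mem[0x20]=0x96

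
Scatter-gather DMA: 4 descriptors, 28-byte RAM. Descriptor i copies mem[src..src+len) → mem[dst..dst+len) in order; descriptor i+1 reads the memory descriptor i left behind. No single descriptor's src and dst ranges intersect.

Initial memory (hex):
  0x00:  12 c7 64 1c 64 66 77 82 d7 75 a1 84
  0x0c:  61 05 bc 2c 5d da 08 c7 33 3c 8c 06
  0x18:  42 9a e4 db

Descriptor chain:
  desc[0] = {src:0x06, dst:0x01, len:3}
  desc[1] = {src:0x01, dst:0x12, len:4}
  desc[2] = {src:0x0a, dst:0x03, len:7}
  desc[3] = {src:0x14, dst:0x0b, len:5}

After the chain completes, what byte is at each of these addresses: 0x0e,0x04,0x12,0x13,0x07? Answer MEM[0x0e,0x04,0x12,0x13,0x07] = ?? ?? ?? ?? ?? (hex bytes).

MEM[0x0e,0x04,0x12,0x13,0x07] = 06 84 77 82 bc

  after D0: wrote 3B at 0x01 = 7782d7
  after D1: wrote 4B at 0x12 = 7782d764
  after D2: wrote 7B at 0x03 = a1846105bc2c5d
  after D3: wrote 5B at 0x0b = d7648c0642
query mem[0x0e]=0x06, mem[0x04]=0x84, mem[0x12]=0x77, mem[0x13]=0x82, mem[0x07]=0xbc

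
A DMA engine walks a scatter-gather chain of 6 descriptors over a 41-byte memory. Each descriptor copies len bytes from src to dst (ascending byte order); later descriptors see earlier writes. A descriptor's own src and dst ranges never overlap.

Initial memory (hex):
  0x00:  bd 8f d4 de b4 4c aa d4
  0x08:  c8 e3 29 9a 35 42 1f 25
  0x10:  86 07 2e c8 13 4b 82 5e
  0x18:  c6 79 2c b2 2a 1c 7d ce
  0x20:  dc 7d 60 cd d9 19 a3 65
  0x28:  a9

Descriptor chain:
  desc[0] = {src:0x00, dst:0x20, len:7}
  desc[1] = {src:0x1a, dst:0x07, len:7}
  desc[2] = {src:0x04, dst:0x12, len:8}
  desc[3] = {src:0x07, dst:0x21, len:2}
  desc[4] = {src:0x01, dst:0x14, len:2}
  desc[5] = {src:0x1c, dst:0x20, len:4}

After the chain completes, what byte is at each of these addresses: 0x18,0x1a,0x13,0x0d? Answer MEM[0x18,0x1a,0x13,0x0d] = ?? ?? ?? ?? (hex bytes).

D0: mem[0x20..0x26] <- [bd 8f d4 de b4 4c aa]
D1: mem[0x07..0x0d] <- [2c b2 2a 1c 7d ce bd]
D2: mem[0x12..0x19] <- [b4 4c aa 2c b2 2a 1c 7d]
D3: mem[0x21..0x22] <- [2c b2]
D4: mem[0x14..0x15] <- [8f d4]
D5: mem[0x20..0x23] <- [2a 1c 7d ce]
query mem[0x18]=0x1c, mem[0x1a]=0x2c, mem[0x13]=0x4c, mem[0x0d]=0xbd

MEM[0x18,0x1a,0x13,0x0d] = 1c 2c 4c bd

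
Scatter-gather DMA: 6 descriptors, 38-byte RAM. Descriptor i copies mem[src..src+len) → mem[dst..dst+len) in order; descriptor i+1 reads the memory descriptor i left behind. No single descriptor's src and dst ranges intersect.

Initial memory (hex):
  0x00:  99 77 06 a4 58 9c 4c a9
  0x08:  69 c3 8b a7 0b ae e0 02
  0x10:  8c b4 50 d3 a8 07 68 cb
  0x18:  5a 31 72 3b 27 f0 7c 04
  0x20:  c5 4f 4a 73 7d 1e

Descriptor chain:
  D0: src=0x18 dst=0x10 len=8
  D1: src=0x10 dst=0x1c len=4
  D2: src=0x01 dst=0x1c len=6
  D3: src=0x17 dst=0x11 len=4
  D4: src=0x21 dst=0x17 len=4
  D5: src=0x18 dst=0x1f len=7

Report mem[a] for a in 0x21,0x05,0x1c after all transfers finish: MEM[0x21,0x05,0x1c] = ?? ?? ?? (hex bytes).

#0 dst[0x10+8] := {0x5a,0x31,0x72,0x3b,0x27,0xf0,0x7c,0x04}
#1 dst[0x1c+4] := {0x5a,0x31,0x72,0x3b}
#2 dst[0x1c+6] := {0x77,0x06,0xa4,0x58,0x9c,0x4c}
#3 dst[0x11+4] := {0x04,0x5a,0x31,0x72}
#4 dst[0x17+4] := {0x4c,0x4a,0x73,0x7d}
#5 dst[0x1f+7] := {0x4a,0x73,0x7d,0x3b,0x77,0x06,0xa4}
query mem[0x21]=0x7d, mem[0x05]=0x9c, mem[0x1c]=0x77

MEM[0x21,0x05,0x1c] = 7d 9c 77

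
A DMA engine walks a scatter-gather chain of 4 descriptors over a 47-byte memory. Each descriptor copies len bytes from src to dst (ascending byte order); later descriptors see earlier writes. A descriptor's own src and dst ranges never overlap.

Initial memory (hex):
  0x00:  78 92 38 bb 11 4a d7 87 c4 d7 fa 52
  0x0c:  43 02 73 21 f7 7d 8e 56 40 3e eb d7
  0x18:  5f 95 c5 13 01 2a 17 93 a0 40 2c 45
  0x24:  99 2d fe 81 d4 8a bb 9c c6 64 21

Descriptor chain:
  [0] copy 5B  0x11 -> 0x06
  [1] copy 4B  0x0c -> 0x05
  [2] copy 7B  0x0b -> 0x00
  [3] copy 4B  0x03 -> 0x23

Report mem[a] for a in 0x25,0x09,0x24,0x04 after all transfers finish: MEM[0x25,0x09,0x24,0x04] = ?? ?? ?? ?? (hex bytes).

[0] 0x11->0x06 len=5 : 7d 8e 56 40 3e
[1] 0x0c->0x05 len=4 : 43 02 73 21
[2] 0x0b->0x00 len=7 : 52 43 02 73 21 f7 7d
[3] 0x03->0x23 len=4 : 73 21 f7 7d
query mem[0x25]=0xf7, mem[0x09]=0x40, mem[0x24]=0x21, mem[0x04]=0x21

MEM[0x25,0x09,0x24,0x04] = f7 40 21 21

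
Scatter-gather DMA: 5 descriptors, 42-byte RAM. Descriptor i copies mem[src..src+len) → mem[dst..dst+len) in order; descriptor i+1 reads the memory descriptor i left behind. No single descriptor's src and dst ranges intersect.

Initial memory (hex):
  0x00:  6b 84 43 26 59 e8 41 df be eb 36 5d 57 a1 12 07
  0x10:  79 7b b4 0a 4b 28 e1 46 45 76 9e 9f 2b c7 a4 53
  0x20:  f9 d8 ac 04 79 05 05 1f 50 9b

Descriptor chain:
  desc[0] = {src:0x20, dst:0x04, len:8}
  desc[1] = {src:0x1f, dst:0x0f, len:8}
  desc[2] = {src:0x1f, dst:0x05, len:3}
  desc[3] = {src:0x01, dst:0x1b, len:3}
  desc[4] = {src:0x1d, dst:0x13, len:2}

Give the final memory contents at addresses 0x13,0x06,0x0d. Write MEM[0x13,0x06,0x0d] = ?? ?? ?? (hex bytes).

MEM[0x13,0x06,0x0d] = 26 f9 a1

#0 dst[0x04+8] := {0xf9,0xd8,0xac,0x04,0x79,0x05,0x05,0x1f}
#1 dst[0x0f+8] := {0x53,0xf9,0xd8,0xac,0x04,0x79,0x05,0x05}
#2 dst[0x05+3] := {0x53,0xf9,0xd8}
#3 dst[0x1b+3] := {0x84,0x43,0x26}
#4 dst[0x13+2] := {0x26,0xa4}
query mem[0x13]=0x26, mem[0x06]=0xf9, mem[0x0d]=0xa1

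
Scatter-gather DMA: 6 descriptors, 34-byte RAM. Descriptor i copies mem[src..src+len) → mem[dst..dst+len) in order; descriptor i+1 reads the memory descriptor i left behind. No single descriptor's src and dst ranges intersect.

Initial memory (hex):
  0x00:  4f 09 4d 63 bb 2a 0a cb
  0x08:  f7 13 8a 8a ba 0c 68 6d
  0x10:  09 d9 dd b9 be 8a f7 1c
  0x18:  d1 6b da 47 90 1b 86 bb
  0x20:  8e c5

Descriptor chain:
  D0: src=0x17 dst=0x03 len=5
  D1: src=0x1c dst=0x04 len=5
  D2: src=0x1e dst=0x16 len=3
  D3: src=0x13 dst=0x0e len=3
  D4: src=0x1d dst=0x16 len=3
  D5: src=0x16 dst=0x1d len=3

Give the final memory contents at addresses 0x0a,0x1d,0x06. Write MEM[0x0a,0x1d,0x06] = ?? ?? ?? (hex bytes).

MEM[0x0a,0x1d,0x06] = 8a 1b 86

#0 dst[0x03+5] := {0x1c,0xd1,0x6b,0xda,0x47}
#1 dst[0x04+5] := {0x90,0x1b,0x86,0xbb,0x8e}
#2 dst[0x16+3] := {0x86,0xbb,0x8e}
#3 dst[0x0e+3] := {0xb9,0xbe,0x8a}
#4 dst[0x16+3] := {0x1b,0x86,0xbb}
#5 dst[0x1d+3] := {0x1b,0x86,0xbb}
query mem[0x0a]=0x8a, mem[0x1d]=0x1b, mem[0x06]=0x86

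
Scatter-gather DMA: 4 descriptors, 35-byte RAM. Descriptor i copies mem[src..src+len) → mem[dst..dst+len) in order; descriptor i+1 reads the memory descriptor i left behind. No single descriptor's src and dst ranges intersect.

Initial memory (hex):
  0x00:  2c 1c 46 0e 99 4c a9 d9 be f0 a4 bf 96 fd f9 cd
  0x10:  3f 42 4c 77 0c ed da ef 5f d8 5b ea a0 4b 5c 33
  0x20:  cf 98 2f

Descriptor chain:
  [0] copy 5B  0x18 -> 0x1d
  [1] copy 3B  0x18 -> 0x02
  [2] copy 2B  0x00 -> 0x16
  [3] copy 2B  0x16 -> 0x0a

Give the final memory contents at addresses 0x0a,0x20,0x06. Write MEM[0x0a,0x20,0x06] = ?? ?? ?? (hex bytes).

#0 dst[0x1d+5] := {0x5f,0xd8,0x5b,0xea,0xa0}
#1 dst[0x02+3] := {0x5f,0xd8,0x5b}
#2 dst[0x16+2] := {0x2c,0x1c}
#3 dst[0x0a+2] := {0x2c,0x1c}
query mem[0x0a]=0x2c, mem[0x20]=0xea, mem[0x06]=0xa9

MEM[0x0a,0x20,0x06] = 2c ea a9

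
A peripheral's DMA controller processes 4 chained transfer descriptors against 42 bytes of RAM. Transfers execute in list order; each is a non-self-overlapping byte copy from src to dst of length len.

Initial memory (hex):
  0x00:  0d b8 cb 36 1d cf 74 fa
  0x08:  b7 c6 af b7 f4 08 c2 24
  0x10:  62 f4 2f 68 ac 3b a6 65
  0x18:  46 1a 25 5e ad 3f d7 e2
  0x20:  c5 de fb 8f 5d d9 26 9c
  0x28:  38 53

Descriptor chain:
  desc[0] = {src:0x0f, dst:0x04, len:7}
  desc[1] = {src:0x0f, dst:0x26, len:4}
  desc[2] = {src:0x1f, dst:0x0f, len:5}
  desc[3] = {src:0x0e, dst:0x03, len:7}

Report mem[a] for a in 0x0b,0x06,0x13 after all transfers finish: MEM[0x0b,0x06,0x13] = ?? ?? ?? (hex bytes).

MEM[0x0b,0x06,0x13] = b7 de 8f

[0] 0x0f->0x04 len=7 : 24 62 f4 2f 68 ac 3b
[1] 0x0f->0x26 len=4 : 24 62 f4 2f
[2] 0x1f->0x0f len=5 : e2 c5 de fb 8f
[3] 0x0e->0x03 len=7 : c2 e2 c5 de fb 8f ac
query mem[0x0b]=0xb7, mem[0x06]=0xde, mem[0x13]=0x8f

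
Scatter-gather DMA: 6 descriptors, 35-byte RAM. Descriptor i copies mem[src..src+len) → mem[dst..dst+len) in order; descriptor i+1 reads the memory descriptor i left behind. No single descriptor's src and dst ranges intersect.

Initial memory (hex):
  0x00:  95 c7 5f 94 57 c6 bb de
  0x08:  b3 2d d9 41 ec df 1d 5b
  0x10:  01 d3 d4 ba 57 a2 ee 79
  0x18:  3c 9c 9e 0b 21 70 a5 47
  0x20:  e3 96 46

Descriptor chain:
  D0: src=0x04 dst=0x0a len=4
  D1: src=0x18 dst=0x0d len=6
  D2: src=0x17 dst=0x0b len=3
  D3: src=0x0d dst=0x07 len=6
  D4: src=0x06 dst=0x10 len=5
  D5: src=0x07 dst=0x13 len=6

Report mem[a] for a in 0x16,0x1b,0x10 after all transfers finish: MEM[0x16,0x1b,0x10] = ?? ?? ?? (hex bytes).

#0 dst[0x0a+4] := {0x57,0xc6,0xbb,0xde}
#1 dst[0x0d+6] := {0x3c,0x9c,0x9e,0x0b,0x21,0x70}
#2 dst[0x0b+3] := {0x79,0x3c,0x9c}
#3 dst[0x07+6] := {0x9c,0x9c,0x9e,0x0b,0x21,0x70}
#4 dst[0x10+5] := {0xbb,0x9c,0x9c,0x9e,0x0b}
#5 dst[0x13+6] := {0x9c,0x9c,0x9e,0x0b,0x21,0x70}
query mem[0x16]=0x0b, mem[0x1b]=0x0b, mem[0x10]=0xbb

MEM[0x16,0x1b,0x10] = 0b 0b bb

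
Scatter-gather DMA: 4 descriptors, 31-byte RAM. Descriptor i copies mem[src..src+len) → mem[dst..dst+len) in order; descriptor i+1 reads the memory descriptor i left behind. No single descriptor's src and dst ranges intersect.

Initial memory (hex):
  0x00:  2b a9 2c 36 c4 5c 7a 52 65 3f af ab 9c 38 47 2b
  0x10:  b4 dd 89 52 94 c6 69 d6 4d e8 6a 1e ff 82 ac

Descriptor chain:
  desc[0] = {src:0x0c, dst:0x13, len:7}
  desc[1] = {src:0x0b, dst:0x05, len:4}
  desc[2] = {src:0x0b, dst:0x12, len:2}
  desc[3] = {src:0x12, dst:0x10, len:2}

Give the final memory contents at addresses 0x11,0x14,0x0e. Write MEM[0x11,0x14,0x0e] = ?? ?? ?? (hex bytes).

[0] 0x0c->0x13 len=7 : 9c 38 47 2b b4 dd 89
[1] 0x0b->0x05 len=4 : ab 9c 38 47
[2] 0x0b->0x12 len=2 : ab 9c
[3] 0x12->0x10 len=2 : ab 9c
query mem[0x11]=0x9c, mem[0x14]=0x38, mem[0x0e]=0x47

MEM[0x11,0x14,0x0e] = 9c 38 47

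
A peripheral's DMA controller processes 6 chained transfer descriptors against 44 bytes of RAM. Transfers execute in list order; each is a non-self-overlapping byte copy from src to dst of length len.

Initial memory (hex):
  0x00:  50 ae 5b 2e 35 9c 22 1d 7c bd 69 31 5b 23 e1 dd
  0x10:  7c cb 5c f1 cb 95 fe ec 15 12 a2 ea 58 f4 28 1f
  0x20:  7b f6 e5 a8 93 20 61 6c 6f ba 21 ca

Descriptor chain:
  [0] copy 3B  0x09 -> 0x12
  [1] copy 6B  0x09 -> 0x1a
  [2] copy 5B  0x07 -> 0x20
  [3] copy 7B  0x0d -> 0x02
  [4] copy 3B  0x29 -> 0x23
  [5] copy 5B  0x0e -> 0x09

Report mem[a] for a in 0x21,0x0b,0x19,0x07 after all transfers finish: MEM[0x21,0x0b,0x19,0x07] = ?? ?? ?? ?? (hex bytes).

MEM[0x21,0x0b,0x19,0x07] = 7c 7c 12 bd

#0 dst[0x12+3] := {0xbd,0x69,0x31}
#1 dst[0x1a+6] := {0xbd,0x69,0x31,0x5b,0x23,0xe1}
#2 dst[0x20+5] := {0x1d,0x7c,0xbd,0x69,0x31}
#3 dst[0x02+7] := {0x23,0xe1,0xdd,0x7c,0xcb,0xbd,0x69}
#4 dst[0x23+3] := {0xba,0x21,0xca}
#5 dst[0x09+5] := {0xe1,0xdd,0x7c,0xcb,0xbd}
query mem[0x21]=0x7c, mem[0x0b]=0x7c, mem[0x19]=0x12, mem[0x07]=0xbd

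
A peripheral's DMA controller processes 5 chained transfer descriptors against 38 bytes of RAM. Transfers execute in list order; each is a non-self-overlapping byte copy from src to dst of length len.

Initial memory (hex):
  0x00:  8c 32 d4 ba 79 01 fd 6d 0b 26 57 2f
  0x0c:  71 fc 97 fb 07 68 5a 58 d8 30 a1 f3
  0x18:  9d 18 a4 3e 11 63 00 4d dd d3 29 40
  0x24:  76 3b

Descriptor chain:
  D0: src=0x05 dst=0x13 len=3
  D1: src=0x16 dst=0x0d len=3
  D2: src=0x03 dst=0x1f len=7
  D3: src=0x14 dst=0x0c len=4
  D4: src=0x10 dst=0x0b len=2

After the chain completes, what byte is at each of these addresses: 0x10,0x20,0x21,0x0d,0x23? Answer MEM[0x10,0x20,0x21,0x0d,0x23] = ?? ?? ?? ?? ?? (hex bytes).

  after D0: wrote 3B at 0x13 = 01fd6d
  after D1: wrote 3B at 0x0d = a1f39d
  after D2: wrote 7B at 0x1f = ba7901fd6d0b26
  after D3: wrote 4B at 0x0c = fd6da1f3
  after D4: wrote 2B at 0x0b = 0768
query mem[0x10]=0x07, mem[0x20]=0x79, mem[0x21]=0x01, mem[0x0d]=0x6d, mem[0x23]=0x6d

MEM[0x10,0x20,0x21,0x0d,0x23] = 07 79 01 6d 6d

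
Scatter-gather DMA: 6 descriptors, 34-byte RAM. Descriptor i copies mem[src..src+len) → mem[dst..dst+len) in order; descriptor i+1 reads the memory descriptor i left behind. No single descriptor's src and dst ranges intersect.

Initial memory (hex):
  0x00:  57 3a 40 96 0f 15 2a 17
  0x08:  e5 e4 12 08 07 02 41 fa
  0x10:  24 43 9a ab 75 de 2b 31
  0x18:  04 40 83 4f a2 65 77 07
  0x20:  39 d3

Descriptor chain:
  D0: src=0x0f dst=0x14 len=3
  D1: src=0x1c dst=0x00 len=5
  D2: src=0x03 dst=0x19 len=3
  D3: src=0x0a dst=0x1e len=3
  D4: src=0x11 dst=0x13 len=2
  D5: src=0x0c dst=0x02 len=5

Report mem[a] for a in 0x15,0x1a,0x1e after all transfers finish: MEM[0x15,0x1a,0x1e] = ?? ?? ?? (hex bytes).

  after D0: wrote 3B at 0x14 = fa2443
  after D1: wrote 5B at 0x00 = a265770739
  after D2: wrote 3B at 0x19 = 073915
  after D3: wrote 3B at 0x1e = 120807
  after D4: wrote 2B at 0x13 = 439a
  after D5: wrote 5B at 0x02 = 070241fa24
query mem[0x15]=0x24, mem[0x1a]=0x39, mem[0x1e]=0x12

MEM[0x15,0x1a,0x1e] = 24 39 12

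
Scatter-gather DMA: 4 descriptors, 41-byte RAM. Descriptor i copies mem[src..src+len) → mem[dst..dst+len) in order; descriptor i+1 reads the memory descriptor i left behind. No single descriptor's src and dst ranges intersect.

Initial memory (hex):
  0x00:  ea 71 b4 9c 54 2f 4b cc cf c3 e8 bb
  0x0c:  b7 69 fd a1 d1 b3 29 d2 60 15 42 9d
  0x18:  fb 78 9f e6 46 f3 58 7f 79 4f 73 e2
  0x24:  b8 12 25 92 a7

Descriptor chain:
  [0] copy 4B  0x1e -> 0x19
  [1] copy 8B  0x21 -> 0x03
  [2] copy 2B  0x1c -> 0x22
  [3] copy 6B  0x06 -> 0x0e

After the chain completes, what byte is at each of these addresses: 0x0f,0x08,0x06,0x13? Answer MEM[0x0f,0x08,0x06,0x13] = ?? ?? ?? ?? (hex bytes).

MEM[0x0f,0x08,0x06,0x13] = 12 25 b8 bb

[0] 0x1e->0x19 len=4 : 58 7f 79 4f
[1] 0x21->0x03 len=8 : 4f 73 e2 b8 12 25 92 a7
[2] 0x1c->0x22 len=2 : 4f f3
[3] 0x06->0x0e len=6 : b8 12 25 92 a7 bb
query mem[0x0f]=0x12, mem[0x08]=0x25, mem[0x06]=0xb8, mem[0x13]=0xbb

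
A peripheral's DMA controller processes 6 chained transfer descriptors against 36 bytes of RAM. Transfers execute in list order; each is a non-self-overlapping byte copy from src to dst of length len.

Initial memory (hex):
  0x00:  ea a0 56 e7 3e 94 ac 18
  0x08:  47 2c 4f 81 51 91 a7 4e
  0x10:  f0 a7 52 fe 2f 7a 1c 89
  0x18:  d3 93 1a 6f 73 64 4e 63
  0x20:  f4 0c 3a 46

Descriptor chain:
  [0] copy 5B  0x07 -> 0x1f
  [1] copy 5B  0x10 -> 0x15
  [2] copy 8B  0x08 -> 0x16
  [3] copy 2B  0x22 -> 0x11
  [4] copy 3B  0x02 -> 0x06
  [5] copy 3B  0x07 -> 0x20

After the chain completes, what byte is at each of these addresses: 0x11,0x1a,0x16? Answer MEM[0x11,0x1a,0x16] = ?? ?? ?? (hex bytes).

#0 dst[0x1f+5] := {0x18,0x47,0x2c,0x4f,0x81}
#1 dst[0x15+5] := {0xf0,0xa7,0x52,0xfe,0x2f}
#2 dst[0x16+8] := {0x47,0x2c,0x4f,0x81,0x51,0x91,0xa7,0x4e}
#3 dst[0x11+2] := {0x4f,0x81}
#4 dst[0x06+3] := {0x56,0xe7,0x3e}
#5 dst[0x20+3] := {0xe7,0x3e,0x2c}
query mem[0x11]=0x4f, mem[0x1a]=0x51, mem[0x16]=0x47

MEM[0x11,0x1a,0x16] = 4f 51 47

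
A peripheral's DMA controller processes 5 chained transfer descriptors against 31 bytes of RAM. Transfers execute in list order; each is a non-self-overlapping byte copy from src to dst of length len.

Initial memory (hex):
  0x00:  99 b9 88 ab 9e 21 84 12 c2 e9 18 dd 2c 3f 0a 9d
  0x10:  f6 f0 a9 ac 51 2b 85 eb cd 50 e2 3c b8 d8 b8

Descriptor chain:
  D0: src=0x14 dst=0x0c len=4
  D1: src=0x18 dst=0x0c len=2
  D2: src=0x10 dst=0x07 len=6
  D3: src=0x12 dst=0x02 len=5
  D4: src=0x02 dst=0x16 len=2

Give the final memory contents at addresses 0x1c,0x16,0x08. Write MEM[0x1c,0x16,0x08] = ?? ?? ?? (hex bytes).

MEM[0x1c,0x16,0x08] = b8 a9 f0

  after D0: wrote 4B at 0x0c = 512b85eb
  after D1: wrote 2B at 0x0c = cd50
  after D2: wrote 6B at 0x07 = f6f0a9ac512b
  after D3: wrote 5B at 0x02 = a9ac512b85
  after D4: wrote 2B at 0x16 = a9ac
query mem[0x1c]=0xb8, mem[0x16]=0xa9, mem[0x08]=0xf0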